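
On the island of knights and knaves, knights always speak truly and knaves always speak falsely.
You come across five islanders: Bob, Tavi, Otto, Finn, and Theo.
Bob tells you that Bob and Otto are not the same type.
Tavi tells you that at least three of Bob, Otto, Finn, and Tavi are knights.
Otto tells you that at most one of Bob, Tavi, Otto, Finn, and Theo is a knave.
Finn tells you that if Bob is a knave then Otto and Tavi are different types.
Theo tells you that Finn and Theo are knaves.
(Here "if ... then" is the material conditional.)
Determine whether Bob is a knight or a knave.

Bob is a knight.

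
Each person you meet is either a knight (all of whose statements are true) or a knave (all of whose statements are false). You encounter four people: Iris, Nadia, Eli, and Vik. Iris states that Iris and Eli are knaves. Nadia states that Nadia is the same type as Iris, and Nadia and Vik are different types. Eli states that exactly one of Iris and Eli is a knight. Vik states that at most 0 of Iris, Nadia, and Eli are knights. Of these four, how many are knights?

1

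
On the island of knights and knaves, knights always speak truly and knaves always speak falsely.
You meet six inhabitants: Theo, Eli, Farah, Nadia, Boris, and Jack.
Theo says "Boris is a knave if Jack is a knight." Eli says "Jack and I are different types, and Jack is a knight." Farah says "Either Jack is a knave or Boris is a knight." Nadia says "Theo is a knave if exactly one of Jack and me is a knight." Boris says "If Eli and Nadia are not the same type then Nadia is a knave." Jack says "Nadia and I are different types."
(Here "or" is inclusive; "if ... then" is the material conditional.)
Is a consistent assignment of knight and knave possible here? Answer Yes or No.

No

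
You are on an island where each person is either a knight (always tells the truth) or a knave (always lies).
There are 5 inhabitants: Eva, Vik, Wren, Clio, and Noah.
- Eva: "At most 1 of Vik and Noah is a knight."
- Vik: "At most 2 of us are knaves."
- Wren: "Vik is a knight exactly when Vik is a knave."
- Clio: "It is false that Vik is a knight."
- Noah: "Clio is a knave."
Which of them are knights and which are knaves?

Suppose Eva is a knave. Then Eva's statement "at most 1 of Vik and Noah is a knight" would have to be false. Checking the 16 ways to assign the others, none is consistent with every speaker.
(For instance, with Vik=knave, Wren=knave, Clio=knight, Noah=knave, Eva's claim "at most 1 of Vik and Noah is a knight" comes out true where it would need to be false.)
So Eva must be a knight, making "at most 1 of Vik and Noah is a knight" true. Taking Eva=knight, Vik=knave, Wren=knave, Clio=knight, Noah=knave, each remaining statement checks out:
  Vik (knave): "at most 2 of us are knaves" — false. ✓
  Wren (knave): "Vik is a knight exactly when Vik is a knave" — false. ✓
  Clio (knight): "it is false that Vik is a knight" — true. ✓
  Noah (knave): "Clio is a knave" — false. ✓
This is the unique consistent assignment.

Eva is a knight, Vik is a knave, Wren is a knave, Clio is a knight, and Noah is a knave.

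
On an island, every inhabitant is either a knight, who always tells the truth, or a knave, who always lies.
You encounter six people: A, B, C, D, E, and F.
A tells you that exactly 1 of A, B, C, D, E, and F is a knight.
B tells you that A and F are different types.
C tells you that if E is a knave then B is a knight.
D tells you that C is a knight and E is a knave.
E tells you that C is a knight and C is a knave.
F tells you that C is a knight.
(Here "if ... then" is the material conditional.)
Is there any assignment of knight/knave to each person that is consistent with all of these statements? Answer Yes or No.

Yes

One consistent assignment: A=knave, B=knight, C=knight, D=knight, E=knave, F=knight.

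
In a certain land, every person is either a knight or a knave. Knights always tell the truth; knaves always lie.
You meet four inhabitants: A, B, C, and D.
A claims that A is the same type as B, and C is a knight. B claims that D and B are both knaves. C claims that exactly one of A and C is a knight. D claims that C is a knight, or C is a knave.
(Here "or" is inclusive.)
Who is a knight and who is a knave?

A is a knave, B is a knave, C is a knave, and D is a knight.

A (knave): "A is the same type as B, and C is a knight" — False. ✓
As a knave, B's statement "D and B are both knaves" should be False; it is.
C is a knave, and the claim "exactly one of A and C is a knight" is indeed False.
Since D is a knight, "C is a knight, or C is a knave" needs to be true, which holds.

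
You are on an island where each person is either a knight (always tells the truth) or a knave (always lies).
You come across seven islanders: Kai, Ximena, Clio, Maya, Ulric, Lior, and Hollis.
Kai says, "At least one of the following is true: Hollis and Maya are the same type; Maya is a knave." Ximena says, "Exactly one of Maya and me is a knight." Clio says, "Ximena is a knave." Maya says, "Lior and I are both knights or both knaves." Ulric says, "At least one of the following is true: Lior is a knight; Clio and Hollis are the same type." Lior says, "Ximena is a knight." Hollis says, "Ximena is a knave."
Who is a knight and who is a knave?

Since Kai is a knight, "at least one of the following is true: Hollis and Maya are the same type; Maya is a knave" needs to be True, which holds.
Since Ximena is a knight, "exactly one of Maya and me is a knight" needs to be True, which holds.
Clio is a knave, so "Ximena is a knave" must be False — and it is.
Maya is a knave; "Lior and I are both knights or both knaves" is False, as required.
As a knight, Ulric's statement "at least one of the following is true: Lior is a knight; Clio and Hollis are the same type" should be True; it is.
Lior is a knight, so "Ximena is a knight" must be True — and it is.
As a knave, Hollis's statement "Ximena is a knave" should be False; it is.

Knights: Kai, Ximena, Ulric, and Lior. Knaves: Clio, Maya, and Hollis.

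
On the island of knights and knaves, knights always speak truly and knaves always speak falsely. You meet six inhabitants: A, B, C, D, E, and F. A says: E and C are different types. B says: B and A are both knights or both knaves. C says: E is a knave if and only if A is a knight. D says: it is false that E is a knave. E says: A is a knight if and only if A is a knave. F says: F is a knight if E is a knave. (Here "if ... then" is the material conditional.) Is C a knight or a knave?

C is a knight.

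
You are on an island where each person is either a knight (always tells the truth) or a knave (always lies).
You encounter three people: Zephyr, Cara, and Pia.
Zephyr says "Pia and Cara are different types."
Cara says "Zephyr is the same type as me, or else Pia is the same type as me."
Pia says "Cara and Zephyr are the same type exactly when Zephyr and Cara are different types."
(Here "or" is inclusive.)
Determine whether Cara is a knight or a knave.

Cara is a knight.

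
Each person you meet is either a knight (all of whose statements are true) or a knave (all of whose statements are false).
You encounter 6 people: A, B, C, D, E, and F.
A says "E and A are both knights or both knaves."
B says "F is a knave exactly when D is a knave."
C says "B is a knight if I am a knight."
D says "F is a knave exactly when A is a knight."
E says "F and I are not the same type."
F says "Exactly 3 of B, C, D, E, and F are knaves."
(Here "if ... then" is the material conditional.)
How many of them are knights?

3

The unique consistent assignment is A=knave, B=knight, C=knight, D=knave, E=knight, F=knave.
That has 3 knights.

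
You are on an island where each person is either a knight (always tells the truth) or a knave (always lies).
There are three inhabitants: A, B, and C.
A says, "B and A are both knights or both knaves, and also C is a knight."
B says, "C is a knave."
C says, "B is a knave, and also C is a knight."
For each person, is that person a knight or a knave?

Suppose A is a knight. Then A's statement "B and A are both knights or both knaves, and also C is a knight" would have to be true. Checking the 4 ways to assign the others, none is consistent with every speaker.
(For instance, with B=knight, C=knave, A's claim "B and A are both knights or both knaves, and also C is a knight" comes out false where it would need to be true.)
So A must be a knave, making "B and A are both knights or both knaves, and also C is a knight" false. Taking A=knave, B=knight, C=knave, each remaining statement checks out:
  B (knight): "C is a knave" — true. ✓
  C (knave): "B is a knave, and also C is a knight" — false. ✓
This is the unique consistent assignment.

A is a knave, B is a knight, and C is a knave.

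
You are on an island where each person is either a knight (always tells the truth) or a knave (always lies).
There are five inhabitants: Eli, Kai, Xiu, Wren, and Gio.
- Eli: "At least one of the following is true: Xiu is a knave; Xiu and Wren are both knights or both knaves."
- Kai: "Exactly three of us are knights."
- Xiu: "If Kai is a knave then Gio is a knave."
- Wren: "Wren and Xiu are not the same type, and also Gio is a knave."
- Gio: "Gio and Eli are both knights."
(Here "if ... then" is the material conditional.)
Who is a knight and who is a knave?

Suppose Eli is a knave. Then Eli's statement "at least one of the following is true: Xiu is a knave; Xiu and Wren are both knights or both knaves" would have to be false. Checking the 16 ways to assign the others, none is consistent with every speaker.
(For instance, with Kai=knave, Xiu=knave, Wren=knave, Gio=knight, Eli's claim "at least one of the following is true: Xiu is a knave; Xiu and Wren are both knights or both knaves" comes out true where it would need to be false.)
So Eli must be a knight, making "at least one of the following is true: Xiu is a knave; Xiu and Wren are both knights or both knaves" true. Taking Eli=knight, Kai=knave, Xiu=knave, Wren=knave, Gio=knight, each remaining statement checks out:
  Kai (knave): "exactly three of us are knights" — false. ✓
  Xiu (knave): "if Kai is a knave then Gio is a knave" — false. ✓
  Wren (knave): "Wren and Xiu are not the same type, and also Gio is a knave" — false. ✓
  Gio (knight): "Gio and Eli are both knights" — true. ✓
This is the unique consistent assignment.

Eli is a knight, Kai is a knave, Xiu is a knave, Wren is a knave, and Gio is a knight.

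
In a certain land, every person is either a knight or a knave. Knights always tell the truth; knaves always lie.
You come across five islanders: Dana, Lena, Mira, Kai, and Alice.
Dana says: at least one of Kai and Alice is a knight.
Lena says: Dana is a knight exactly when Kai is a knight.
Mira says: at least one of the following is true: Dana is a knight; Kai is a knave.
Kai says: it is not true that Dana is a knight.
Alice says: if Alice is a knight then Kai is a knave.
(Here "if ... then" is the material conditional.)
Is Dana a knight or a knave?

Dana is a knight.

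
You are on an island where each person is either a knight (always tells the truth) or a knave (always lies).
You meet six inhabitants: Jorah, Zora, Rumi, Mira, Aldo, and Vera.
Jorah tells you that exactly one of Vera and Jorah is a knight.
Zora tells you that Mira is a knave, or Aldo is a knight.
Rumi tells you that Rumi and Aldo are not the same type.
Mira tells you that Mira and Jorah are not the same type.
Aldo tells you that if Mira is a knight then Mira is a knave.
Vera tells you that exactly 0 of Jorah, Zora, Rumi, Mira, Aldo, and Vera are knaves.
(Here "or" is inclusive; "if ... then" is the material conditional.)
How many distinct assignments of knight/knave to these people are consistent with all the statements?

2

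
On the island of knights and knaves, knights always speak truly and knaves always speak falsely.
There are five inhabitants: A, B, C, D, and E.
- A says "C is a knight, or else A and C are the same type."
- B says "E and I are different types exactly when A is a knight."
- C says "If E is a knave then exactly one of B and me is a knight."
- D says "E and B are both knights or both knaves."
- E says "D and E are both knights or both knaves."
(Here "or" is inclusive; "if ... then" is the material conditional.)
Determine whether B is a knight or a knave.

B is a knave.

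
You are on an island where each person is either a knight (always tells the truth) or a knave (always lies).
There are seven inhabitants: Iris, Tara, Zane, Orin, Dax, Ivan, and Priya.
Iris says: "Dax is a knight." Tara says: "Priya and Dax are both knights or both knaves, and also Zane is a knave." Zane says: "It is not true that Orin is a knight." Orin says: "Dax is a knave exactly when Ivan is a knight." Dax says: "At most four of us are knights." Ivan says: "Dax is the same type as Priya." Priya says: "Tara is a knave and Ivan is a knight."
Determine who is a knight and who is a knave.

Since Iris is a knight, "Dax is a knight" needs to be True, which holds.
Tara is a knave; "Priya and Dax are both knights or both knaves, and also Zane is a knave" is false, as required.
As a knave, Zane's statement "it is not true that Orin is a knight" should be false; it is.
Orin is a knight; "Dax is a knave exactly when Ivan is a knight" is True, as required.
As a knight, Dax's statement "at most four of us are knights" should be True; it is.
Ivan is a knave, so "Dax is the same type as Priya" must be false — and it is.
Priya is a knave, and the claim "Tara is a knave and Ivan is a knight" is indeed false.

Iris is a knight, Tara is a knave, Zane is a knave, Orin is a knight, Dax is a knight, Ivan is a knave, and Priya is a knave.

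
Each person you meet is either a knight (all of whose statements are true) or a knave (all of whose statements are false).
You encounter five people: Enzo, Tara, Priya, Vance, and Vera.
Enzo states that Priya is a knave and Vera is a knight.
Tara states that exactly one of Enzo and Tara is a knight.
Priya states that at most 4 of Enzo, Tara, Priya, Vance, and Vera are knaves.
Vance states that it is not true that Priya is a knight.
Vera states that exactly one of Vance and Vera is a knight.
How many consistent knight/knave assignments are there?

4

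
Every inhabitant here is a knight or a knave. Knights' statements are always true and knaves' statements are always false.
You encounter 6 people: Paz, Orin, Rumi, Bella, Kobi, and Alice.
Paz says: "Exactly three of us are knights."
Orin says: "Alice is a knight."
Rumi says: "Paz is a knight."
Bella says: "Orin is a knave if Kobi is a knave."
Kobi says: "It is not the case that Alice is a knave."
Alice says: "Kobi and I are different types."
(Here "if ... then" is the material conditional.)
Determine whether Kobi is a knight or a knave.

Kobi is a knave.

Consistent assignments: {Paz=knight, Orin=knave, Rumi=knight, Bella=knight, Kobi=knave, Alice=knave}; {Paz=knave, Orin=knave, Rumi=knave, Bella=knight, Kobi=knave, Alice=knave}
In every consistent assignment, Kobi is a knave.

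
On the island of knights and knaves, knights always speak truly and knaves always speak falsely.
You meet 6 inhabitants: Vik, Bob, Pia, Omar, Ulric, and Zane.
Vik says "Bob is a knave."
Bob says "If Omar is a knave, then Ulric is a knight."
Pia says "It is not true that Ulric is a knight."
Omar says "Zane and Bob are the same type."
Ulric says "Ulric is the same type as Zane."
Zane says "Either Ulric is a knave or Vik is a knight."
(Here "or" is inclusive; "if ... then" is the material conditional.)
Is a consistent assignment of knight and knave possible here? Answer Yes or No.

One consistent assignment: Vik=knight, Bob=knave, Pia=knight, Omar=knave, Ulric=knave, Zane=knight.

Yes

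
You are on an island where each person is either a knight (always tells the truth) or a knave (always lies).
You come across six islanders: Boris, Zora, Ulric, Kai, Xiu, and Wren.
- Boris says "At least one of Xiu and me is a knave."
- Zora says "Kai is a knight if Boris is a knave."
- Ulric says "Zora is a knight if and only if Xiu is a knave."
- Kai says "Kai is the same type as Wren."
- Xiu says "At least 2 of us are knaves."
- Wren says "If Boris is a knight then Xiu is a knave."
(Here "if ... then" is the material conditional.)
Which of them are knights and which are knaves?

Knights: Boris, Zora, Ulric, Kai, and Wren. Knaves: Xiu.

Boris is a knight, and the claim "at least one of Xiu and me is a knave" is indeed True.
Zora (knight): "Kai is a knight if Boris is a knave" — True. ✓
Ulric (knight): "Zora is a knight if and only if Xiu is a knave" — True. ✓
Kai is a knight; "Kai is the same type as Wren" is True, as required.
Since Xiu is a knave, "at least 2 of us are knaves" needs to be false, which holds.
Wren is a knight; "if Boris is a knight then Xiu is a knave" is True, as required.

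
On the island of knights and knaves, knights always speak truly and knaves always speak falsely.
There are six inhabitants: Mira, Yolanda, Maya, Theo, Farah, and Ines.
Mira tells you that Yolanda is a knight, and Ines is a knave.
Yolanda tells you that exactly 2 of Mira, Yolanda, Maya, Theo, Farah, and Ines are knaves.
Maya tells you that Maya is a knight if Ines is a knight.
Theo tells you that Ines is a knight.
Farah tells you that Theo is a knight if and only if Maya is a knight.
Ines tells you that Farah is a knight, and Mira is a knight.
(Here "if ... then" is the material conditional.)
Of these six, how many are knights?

1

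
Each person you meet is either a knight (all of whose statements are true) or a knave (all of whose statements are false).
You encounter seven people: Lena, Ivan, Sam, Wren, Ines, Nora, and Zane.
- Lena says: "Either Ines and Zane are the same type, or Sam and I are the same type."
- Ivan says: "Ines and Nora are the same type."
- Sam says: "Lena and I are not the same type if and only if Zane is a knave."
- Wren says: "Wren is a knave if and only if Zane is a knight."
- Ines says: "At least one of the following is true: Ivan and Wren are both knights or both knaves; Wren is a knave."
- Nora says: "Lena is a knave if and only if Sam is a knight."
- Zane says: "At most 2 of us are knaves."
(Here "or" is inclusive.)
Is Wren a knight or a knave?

Wren is a knave.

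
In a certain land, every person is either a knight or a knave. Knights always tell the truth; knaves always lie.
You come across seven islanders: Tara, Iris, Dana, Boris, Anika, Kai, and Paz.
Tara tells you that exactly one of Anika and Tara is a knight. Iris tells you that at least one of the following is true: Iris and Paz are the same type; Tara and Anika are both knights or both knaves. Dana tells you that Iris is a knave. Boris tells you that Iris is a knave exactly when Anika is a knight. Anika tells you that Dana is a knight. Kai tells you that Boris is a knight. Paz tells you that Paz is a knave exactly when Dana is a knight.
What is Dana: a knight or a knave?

Consistent assignments: {Tara=knight, Iris=knight, Dana=knave, Boris=knight, Anika=knave, Kai=knight, Paz=knight}; {Tara=knave, Iris=knight, Dana=knave, Boris=knight, Anika=knave, Kai=knight, Paz=knight}; {Tara=knave, Iris=knight, Dana=knave, Boris=knight, Anika=knave, Kai=knight, Paz=knave}
In every consistent assignment, Dana is a knave.

Dana is a knave.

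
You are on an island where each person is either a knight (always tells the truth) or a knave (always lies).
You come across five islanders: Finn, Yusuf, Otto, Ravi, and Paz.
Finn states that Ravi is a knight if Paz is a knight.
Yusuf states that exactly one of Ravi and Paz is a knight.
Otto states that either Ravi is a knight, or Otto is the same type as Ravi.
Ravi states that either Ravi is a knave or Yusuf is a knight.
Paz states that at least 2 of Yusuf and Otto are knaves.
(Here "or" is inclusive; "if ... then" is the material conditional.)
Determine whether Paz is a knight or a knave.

Paz is a knave.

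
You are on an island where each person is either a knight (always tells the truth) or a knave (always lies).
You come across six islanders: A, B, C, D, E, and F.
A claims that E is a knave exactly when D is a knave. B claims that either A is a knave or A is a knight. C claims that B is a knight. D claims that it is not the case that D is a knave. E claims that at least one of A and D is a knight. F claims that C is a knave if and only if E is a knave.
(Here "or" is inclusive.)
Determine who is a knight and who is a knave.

A is a knight, B is a knight, C is a knight, D is a knight, E is a knight, and F is a knight.

A is a knight; "E is a knave exactly when D is a knave" is True, as required.
B (knight): "either A is a knave or A is a knight" — True. ✓
C is a knight; "B is a knight" is True, as required.
D is a knight; "it is not the case that D is a knave" is True, as required.
E is a knight, and the claim "at least one of A and D is a knight" is indeed True.
F is a knight, and the claim "C is a knave if and only if E is a knave" is indeed True.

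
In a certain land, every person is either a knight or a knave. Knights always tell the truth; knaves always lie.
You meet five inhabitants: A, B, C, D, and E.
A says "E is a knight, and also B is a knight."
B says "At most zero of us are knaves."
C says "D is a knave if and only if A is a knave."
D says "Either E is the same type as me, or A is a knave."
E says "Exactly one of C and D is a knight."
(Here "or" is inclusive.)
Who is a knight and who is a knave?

Since A is a knave, "E is a knight, and also B is a knight" needs to be false, which holds.
B (knave): "at most zero of us are knaves" — false. ✓
Since C is a knave, "D is a knave if and only if A is a knave" needs to be false, which holds.
Since D is a knight, "either E is the same type as me, or A is a knave" needs to be true, which holds.
E is a knight, so "exactly one of C and D is a knight" must be true — and it is.

A is a knave, B is a knave, C is a knave, D is a knight, and E is a knight.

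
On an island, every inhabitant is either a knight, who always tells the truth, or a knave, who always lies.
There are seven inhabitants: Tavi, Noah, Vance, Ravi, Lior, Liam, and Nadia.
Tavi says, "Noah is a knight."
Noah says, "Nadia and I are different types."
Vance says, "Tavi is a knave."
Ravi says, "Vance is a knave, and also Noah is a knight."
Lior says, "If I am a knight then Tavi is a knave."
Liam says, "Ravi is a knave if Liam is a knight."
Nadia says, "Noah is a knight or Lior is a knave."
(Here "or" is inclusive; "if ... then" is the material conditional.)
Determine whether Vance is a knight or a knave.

Vance is a knight.

Consistent assignments: {Tavi=knave, Noah=knave, Vance=knight, Ravi=knave, Lior=knight, Liam=knight, Nadia=knave}
In every consistent assignment, Vance is a knight.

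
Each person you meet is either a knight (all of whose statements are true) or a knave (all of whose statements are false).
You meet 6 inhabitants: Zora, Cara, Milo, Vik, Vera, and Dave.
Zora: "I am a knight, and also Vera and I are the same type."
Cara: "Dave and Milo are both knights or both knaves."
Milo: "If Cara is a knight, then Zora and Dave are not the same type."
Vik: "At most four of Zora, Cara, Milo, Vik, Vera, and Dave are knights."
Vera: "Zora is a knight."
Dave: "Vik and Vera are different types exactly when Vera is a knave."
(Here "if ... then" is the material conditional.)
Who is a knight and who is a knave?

Since Zora is a knave, "I am a knight, and also Vera and I are the same type" needs to be False, which holds.
Cara is a knight; "Dave and Milo are both knights or both knaves" is True, as required.
Milo is a knight, so "if Cara is a knight, then Zora and Dave are not the same type" must be True — and it is.
Vik is a knight; "at most four of Zora, Cara, Milo, Vik, Vera, and Dave are knights" is True, as required.
Vera is a knave, so "Zora is a knight" must be False — and it is.
Since Dave is a knight, "Vik and Vera are different types exactly when Vera is a knave" needs to be True, which holds.

Knights: Cara, Milo, Vik, and Dave. Knaves: Zora and Vera.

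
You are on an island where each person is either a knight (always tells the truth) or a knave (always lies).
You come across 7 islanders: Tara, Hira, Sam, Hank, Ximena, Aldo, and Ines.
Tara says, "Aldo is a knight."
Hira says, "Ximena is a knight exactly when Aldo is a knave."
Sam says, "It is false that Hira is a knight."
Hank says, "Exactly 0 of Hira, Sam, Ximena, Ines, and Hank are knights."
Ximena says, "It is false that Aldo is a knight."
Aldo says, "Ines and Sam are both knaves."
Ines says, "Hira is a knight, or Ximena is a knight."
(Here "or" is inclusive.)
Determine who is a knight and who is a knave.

Tara is a knave, Hira is a knight, Sam is a knave, Hank is a knave, Ximena is a knight, Aldo is a knave, and Ines is a knight.

Tara is a knave, so "Aldo is a knight" must be False — and it is.
Since Hira is a knight, "Ximena is a knight exactly when Aldo is a knave" needs to be True, which holds.
Sam is a knave, so "it is false that Hira is a knight" must be False — and it is.
Since Hank is a knave, "exactly 0 of Hira, Sam, Ximena, Ines, and Hank are knights" needs to be False, which holds.
Ximena (knight): "it is false that Aldo is a knight" — True. ✓
Aldo is a knave; "Ines and Sam are both knaves" is False, as required.
As a knight, Ines's statement "Hira is a knight, or Ximena is a knight" should be True; it is.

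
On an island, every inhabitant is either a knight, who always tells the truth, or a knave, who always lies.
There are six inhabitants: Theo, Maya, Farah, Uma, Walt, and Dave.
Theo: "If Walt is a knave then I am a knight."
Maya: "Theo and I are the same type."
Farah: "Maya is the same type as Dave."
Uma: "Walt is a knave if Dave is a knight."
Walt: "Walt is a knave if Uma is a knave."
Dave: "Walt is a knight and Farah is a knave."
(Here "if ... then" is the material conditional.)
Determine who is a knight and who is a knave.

Knights: Theo, Farah, Uma, and Walt. Knaves: Maya and Dave.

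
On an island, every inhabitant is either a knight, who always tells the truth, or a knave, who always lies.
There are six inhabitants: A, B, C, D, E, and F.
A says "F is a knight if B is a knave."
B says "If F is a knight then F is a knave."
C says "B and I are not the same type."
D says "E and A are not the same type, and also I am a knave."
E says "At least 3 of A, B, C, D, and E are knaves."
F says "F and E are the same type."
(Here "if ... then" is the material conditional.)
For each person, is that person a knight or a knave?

A is a knight, B is a knave, C is a knave, D is a knave, E is a knight, and F is a knight.

A is a knight, so "F is a knight if B is a knave" must be true — and it is.
B is a knave, so "if F is a knight then F is a knave" must be False — and it is.
As a knave, C's statement "B and I are not the same type" should be False; it is.
D is a knave, so "E and A are not the same type, and also I am a knave" must be False — and it is.
Since E is a knight, "at least 3 of A, B, C, D, and E are knaves" needs to be true, which holds.
F is a knight; "F and E are the same type" is true, as required.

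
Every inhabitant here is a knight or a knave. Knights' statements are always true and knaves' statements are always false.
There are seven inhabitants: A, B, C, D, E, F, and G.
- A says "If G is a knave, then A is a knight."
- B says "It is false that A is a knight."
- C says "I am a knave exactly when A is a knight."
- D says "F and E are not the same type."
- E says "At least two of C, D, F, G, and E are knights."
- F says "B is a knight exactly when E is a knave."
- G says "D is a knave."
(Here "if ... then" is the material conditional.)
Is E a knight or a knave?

Consistent assignments: {A=knave, B=knight, C=knight, D=knight, E=knight, F=knave, G=knave}; {A=knave, B=knight, C=knave, D=knight, E=knight, F=knave, G=knave}
In every consistent assignment, E is a knight.

E is a knight.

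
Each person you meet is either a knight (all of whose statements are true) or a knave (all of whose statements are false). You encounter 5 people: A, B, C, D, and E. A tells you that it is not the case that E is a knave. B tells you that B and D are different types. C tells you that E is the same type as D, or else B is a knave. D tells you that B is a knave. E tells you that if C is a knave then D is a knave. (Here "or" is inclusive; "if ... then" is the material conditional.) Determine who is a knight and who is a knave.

A is a knight, B is a knight, C is a knave, D is a knave, and E is a knight.

A (knight): "it is not the case that E is a knave" — True. ✓
As a knight, B's statement "B and D are different types" should be True; it is.
C is a knave, and the claim "E is the same type as D, or else B is a knave" is indeed False.
D (knave): "B is a knave" — False. ✓
E is a knight, so "if C is a knave then D is a knave" must be True — and it is.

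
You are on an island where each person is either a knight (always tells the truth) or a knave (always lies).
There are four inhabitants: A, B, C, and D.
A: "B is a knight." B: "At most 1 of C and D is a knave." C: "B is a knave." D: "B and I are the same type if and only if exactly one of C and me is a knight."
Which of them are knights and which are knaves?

Suppose A is a knave. Then A's statement "B is a knight" would have to be false. Checking the 8 ways to assign the others, none is consistent with every speaker.
(For instance, with B=knight, C=knave, D=knight, A's claim "B is a knight" comes out true where it would need to be false.)
So A must be a knight, making "B is a knight" true. Taking A=knight, B=knight, C=knave, D=knight, each remaining statement checks out:
  B (knight): "at most 1 of C and D is a knave" — true. ✓
  C (knave): "B is a knave" — false. ✓
  D (knight): "B and I are the same type if and only if exactly one of C and me is a knight" — true. ✓
This is the unique consistent assignment.

Knights: A, B, and D. Knaves: C.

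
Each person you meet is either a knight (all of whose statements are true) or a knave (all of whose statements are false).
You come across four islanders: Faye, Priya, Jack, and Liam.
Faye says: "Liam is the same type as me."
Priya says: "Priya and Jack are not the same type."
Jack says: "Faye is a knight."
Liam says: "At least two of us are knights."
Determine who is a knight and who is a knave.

Faye is a knave, Priya is a knight, Jack is a knave, and Liam is a knight.

Suppose Faye is a knight. Then Faye's statement "Liam is the same type as me" would have to be true. Checking the 8 ways to assign the others, none is consistent with every speaker.
(For instance, with Priya=knight, Jack=knave, Liam=knight, Jack's claim "Faye is a knight" comes out true where it would need to be false.)
So Faye must be a knave, making "Liam is the same type as me" false. Taking Faye=knave, Priya=knight, Jack=knave, Liam=knight, each remaining statement checks out:
  Priya (knight): "Priya and Jack are not the same type" — true. ✓
  Jack (knave): "Faye is a knight" — false. ✓
  Liam (knight): "at least two of us are knights" — true. ✓
This is the unique consistent assignment.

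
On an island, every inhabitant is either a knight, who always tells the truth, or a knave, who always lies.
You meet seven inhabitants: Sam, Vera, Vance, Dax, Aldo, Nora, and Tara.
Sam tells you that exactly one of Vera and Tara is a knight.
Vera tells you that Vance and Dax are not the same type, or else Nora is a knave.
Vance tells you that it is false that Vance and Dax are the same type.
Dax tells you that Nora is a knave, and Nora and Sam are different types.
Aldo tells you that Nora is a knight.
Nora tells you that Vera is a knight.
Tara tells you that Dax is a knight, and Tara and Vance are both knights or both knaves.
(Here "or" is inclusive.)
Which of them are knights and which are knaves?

Sam is a knight, so "exactly one of Vera and Tara is a knight" must be True — and it is.
Vera is a knight, so "Vance and Dax are not the same type, or else Nora is a knave" must be True — and it is.
Vance is a knight, so "it is false that Vance and Dax are the same type" must be True — and it is.
Dax is a knave, so "Nora is a knave, and Nora and Sam are different types" must be False — and it is.
Aldo is a knight, so "Nora is a knight" must be True — and it is.
As a knight, Nora's statement "Vera is a knight" should be True; it is.
Tara is a knave; "Dax is a knight, and Tara and Vance are both knights or both knaves" is False, as required.

Sam is a knight, Vera is a knight, Vance is a knight, Dax is a knave, Aldo is a knight, Nora is a knight, and Tara is a knave.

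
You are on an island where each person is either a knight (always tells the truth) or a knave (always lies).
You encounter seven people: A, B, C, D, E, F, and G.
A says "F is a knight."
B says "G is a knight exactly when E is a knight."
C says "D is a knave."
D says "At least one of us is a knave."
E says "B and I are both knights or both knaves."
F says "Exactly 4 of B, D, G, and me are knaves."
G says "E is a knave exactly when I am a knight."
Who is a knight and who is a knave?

A is a knave, B is a knight, C is a knave, D is a knight, E is a knave, F is a knave, and G is a knave.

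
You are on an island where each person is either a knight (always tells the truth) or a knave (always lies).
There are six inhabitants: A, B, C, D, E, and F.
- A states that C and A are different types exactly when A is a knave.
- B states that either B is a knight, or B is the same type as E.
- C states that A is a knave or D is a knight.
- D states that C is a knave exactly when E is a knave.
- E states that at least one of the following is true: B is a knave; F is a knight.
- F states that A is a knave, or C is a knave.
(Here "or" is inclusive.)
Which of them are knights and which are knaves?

A is a knight, and the claim "C and A are different types exactly when A is a knave" is indeed True.
B is a knave; "either B is a knight, or B is the same type as E" is false, as required.
C is a knight; "A is a knave or D is a knight" is True, as required.
Since D is a knight, "C is a knave exactly when E is a knave" needs to be True, which holds.
E (knight): "at least one of the following is true: B is a knave; F is a knight" — True. ✓
F (knave): "A is a knave, or C is a knave" — false. ✓

A is a knight, B is a knave, C is a knight, D is a knight, E is a knight, and F is a knave.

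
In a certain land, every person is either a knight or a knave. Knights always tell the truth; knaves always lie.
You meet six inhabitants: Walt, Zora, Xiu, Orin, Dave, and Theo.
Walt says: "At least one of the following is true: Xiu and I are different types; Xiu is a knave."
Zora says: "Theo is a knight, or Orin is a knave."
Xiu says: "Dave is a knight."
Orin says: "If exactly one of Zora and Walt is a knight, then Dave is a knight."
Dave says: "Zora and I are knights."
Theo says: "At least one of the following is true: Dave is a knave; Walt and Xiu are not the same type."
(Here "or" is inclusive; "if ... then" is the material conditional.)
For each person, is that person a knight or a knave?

Walt is a knight, Zora is a knight, Xiu is a knave, Orin is a knight, Dave is a knave, and Theo is a knight.

Walt is a knight, and the claim "at least one of the following is true: Xiu and I are different types; Xiu is a knave" is indeed true.
Zora is a knight, and the claim "Theo is a knight, or Orin is a knave" is indeed true.
Xiu is a knave; "Dave is a knight" is False, as required.
As a knight, Orin's statement "if exactly one of Zora and Walt is a knight, then Dave is a knight" should be true; it is.
Dave (knave): "Zora and I are knights" — False. ✓
Theo (knight): "at least one of the following is true: Dave is a knave; Walt and Xiu are not the same type" — true. ✓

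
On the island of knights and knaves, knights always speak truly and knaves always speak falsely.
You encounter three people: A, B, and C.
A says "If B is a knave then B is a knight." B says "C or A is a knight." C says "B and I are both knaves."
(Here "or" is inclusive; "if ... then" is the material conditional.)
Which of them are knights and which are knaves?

A is a knight, B is a knight, and C is a knave.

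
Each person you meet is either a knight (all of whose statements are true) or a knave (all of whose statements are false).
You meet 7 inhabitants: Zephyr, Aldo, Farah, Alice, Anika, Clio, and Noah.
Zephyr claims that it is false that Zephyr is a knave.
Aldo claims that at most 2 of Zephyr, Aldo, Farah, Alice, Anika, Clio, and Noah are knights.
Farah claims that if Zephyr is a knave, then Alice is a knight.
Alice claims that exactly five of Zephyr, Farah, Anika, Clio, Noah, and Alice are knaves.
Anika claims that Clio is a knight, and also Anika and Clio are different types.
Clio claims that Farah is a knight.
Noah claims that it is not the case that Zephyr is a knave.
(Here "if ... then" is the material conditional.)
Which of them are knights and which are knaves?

Knights: Aldo. Knaves: Zephyr, Farah, Alice, Anika, Clio, and Noah.

Zephyr (knave): "it is false that Zephyr is a knave" — False. ✓
Aldo (knight): "at most 2 of Zephyr, Aldo, Farah, Alice, Anika, Clio, and Noah are knights" — True. ✓
Farah (knave): "if Zephyr is a knave, then Alice is a knight" — False. ✓
As a knave, Alice's statement "exactly five of Zephyr, Farah, Anika, Clio, Noah, and Alice are knaves" should be False; it is.
Since Anika is a knave, "Clio is a knight, and also Anika and Clio are different types" needs to be False, which holds.
Clio is a knave, and the claim "Farah is a knight" is indeed False.
As a knave, Noah's statement "it is not the case that Zephyr is a knave" should be False; it is.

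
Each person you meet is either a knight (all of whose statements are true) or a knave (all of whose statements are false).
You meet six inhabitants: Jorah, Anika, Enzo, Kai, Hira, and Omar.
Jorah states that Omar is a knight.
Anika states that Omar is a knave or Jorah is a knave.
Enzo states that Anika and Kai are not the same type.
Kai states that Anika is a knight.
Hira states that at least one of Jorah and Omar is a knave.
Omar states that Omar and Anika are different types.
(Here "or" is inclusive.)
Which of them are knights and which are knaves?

Knights: Jorah and Omar. Knaves: Anika, Enzo, Kai, and Hira.

Jorah is a knight; "Omar is a knight" is true, as required.
Anika is a knave; "Omar is a knave or Jorah is a knave" is false, as required.
Enzo (knave): "Anika and Kai are not the same type" — false. ✓
Since Kai is a knave, "Anika is a knight" needs to be false, which holds.
Since Hira is a knave, "at least one of Jorah and Omar is a knave" needs to be false, which holds.
Omar is a knight; "Omar and Anika are different types" is true, as required.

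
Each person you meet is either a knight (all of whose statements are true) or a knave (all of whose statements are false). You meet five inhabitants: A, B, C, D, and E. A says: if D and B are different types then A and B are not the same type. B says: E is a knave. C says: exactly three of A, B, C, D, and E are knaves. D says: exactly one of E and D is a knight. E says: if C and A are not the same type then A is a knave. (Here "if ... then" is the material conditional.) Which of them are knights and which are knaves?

Knights: A, B, and D. Knaves: C and E.

Suppose A is a knave. Then A's statement "if D and B are different types then A and B are not the same type" would have to be false. Checking the 16 ways to assign the others, none is consistent with every speaker.
(For instance, with B=knight, C=knave, D=knight, E=knave, A's claim "if D and B are different types then A and B are not the same type" comes out true where it would need to be false.)
So A must be a knight, making "if D and B are different types then A and B are not the same type" true. Taking A=knight, B=knight, C=knave, D=knight, E=knave, each remaining statement checks out:
  B (knight): "E is a knave" — true. ✓
  C (knave): "exactly three of A, B, C, D, and E are knaves" — false. ✓
  D (knight): "exactly one of E and D is a knight" — true. ✓
  E (knave): "if C and A are not the same type then A is a knave" — false. ✓
This is the unique consistent assignment.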